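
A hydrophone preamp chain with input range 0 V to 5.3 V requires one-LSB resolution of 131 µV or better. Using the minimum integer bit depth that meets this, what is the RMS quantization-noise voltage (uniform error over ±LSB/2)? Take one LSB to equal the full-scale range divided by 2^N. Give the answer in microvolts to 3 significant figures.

Range is 5.3 V.
Need 2^N ≥ 5.3 V / 131 µV = 40460 → N_min = 16.
LSB = 5.3 V ÷ 2^16 = 5.3/65536 V = 80.872 µV.
σ_q = LSB/√12 = 80.872 µV/3.4641 = 23.3 µV.

23.3 µV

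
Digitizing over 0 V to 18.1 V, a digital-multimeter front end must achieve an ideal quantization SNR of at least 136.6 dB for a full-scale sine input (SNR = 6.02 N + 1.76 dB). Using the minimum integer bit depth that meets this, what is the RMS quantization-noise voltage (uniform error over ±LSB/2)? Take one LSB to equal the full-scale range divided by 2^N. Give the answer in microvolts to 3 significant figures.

0.623 µV

Range is 18.1 V.
Solving 6.02 N ≥ 136.6 − 1.76: N ≥ 22.399. Round up → N = 23.
LSB = 18.1 V ÷ 2^23 = 18.1/8388608 V = 2.1577 µV.
V_rms = LSB/√12 = 0.623 µV.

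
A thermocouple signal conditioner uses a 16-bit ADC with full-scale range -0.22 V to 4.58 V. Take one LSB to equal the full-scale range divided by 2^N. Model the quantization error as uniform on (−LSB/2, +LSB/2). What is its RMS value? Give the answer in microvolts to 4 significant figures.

21.14 µV

Span: 4.58 V − (-0.22 V) = 4.8 V.
LSB = 4.8 V ÷ 2^16 = 4.8/65536 V = 73.2422 µV.
V_rms = LSB/√12 = 73.2422 µV / √12 = 21.14 µV.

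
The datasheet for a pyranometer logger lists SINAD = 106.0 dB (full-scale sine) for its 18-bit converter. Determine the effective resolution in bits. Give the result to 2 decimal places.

17.32 bits

ENOB = (106.0 − 1.76)/6.02 = 17.3156 bits.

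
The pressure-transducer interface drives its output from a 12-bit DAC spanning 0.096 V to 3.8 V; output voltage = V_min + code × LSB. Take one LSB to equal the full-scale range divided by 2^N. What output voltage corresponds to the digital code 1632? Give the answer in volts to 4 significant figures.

1.572 V

The full-scale span is 3.8 − (0.096) = 3.704 V. LSB = 3.704 V / 2^12.
V_out = 0.096 + 1632 × (3.704/4096) V
      = 0.096 V + 1.47581 V = 1.57181 V.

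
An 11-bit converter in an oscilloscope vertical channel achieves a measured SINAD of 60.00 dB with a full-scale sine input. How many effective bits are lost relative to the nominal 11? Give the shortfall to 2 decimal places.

1.33 bits

N_eff = (60.00 − 1.76)/6.02 = 9.6744 bits.
Lost resolution: 11 − 9.6744 = 1.3256 bits.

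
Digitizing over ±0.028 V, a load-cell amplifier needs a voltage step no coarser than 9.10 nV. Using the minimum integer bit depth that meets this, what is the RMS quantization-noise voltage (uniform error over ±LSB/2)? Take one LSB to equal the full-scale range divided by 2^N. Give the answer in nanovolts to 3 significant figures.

Span: 0.028 V − (-0.028 V) = 0.056 V.
0.056 V / 9.10 nV = 6.154e6. Since 2^22 = 4194304 and 2^23 = 8388608, N = 23.
One LSB is 0.056 V / 8388608 = 6.6757 nV.
V_rms = LSB/√12 = 1.93 nV.

1.93 nV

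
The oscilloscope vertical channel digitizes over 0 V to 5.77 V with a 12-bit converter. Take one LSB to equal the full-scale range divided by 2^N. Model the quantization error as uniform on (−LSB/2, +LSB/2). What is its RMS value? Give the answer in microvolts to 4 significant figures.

406.7 µV

Full-scale range = 5.77 V.
One LSB is 5.77 V / 4096 = 1.40869 mV.
σ_q = LSB/√12 = 1.40869 mV/3.4641 = 406.7 µV.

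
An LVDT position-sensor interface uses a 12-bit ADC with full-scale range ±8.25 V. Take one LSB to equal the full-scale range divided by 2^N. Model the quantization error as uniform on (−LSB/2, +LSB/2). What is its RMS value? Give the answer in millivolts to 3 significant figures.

Full-scale range = 8.25 V − (-8.25 V) = 16.5 V.
LSB = 16.5 V / 2^12 = 4.0283 mV.
V_rms = LSB/√12 = 4.0283 mV / √12 = 1.16 mV.

1.16 mV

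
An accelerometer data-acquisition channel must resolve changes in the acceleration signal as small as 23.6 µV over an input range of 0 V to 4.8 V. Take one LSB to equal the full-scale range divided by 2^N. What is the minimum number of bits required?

18 bits

Full-scale range = 4.8 V.
Need 2^N ≥ 4.8 V / 23.6 µV = 203400 → N_min = 18.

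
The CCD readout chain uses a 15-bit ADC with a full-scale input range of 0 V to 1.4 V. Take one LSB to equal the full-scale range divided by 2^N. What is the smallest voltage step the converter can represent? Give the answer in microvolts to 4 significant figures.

V_FS = 1.4 V.
2^15 = 32768 levels.
LSB = 1.4 V ÷ 2^15 = 1.4/32768 V = 42.72 µV.

42.72 µV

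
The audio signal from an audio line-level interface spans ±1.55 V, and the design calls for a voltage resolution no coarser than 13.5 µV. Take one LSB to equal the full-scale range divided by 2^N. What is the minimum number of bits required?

Range = 1.55 − (-1.55) = 3.1 V.
Required number of levels: 3.1/13.5 µV = 229630; smallest N with 2^N ≥ that is 18.

18 bits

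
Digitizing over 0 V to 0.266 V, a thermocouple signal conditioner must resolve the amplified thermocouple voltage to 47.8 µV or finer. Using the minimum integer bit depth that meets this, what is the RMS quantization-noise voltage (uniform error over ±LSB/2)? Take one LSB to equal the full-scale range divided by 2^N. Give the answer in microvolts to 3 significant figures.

9.37 µV

Span = 0.266 V.
Required number of levels: 0.266/47.8 µV = 5564.9; smallest N with 2^N ≥ that is 13.
LSB = 0.266 V / 2^13 = 32.471 µV.
V_rms = LSB/√12 = 9.37 µV.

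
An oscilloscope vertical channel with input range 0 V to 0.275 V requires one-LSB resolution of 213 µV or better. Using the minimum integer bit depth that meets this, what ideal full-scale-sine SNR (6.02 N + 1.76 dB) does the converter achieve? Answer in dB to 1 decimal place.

68.0 dB

Full-scale range = 0.275 V.
Required number of levels: 0.275/213 µV = 1291.1; smallest N with 2^N ≥ that is 11.
6.02(11) + 1.76 = 67.98 dB.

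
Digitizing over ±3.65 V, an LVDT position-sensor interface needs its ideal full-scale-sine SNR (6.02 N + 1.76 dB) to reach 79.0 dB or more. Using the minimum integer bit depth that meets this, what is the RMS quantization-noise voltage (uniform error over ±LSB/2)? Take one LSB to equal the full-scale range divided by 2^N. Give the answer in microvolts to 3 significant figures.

257 µV

Full-scale range = 3.65 V − (-3.65 V) = 7.3 V.
Required N = ⌈(79.0 − 1.76)/6.02⌉ = ⌈12.831⌉ = 13.
One LSB is 7.3 V / 8192 = 0.89111 mV.
RMS noise = LSB/√12 = 257 µV.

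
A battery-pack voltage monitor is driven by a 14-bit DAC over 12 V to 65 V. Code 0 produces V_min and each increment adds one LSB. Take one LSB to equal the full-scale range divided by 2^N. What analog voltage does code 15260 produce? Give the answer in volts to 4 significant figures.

Full-scale range = 65 V − (12 V) = 53 V. LSB = 53 V / 2^14.
V_out = V_min + code × LSB = 12 V + 15260 × 53 V / 16384
      = 12 V + 49.3640 V = 61.3640 V.

61.36 V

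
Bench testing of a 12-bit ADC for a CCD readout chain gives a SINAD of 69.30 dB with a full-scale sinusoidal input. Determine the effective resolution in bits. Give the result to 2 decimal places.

ENOB = (SINAD − 1.76) / 6.02 = (69.30 − 1.76) / 6.02 = 67.54 / 6.02 = 11.2193.

11.22 bits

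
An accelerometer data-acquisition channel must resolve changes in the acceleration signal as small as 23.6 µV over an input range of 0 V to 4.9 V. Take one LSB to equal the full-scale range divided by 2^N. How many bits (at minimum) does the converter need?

18 bits

Full-scale range = 4.9 V.
Required number of levels: 4.9/23.6 µV = 207630; smallest N with 2^N ≥ that is 18.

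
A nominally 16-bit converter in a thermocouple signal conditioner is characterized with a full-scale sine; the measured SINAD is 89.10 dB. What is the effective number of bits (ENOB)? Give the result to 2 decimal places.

14.51 bits

ENOB = (89.10 − 1.76)/6.02 = 14.5083 bits.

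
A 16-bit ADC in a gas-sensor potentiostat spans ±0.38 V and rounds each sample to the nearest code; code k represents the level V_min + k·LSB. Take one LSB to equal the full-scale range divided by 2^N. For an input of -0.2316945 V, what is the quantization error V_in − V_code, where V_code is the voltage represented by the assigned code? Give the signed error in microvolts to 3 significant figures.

Full-scale range = 0.38 V − (-0.38 V) = 0.76 V. LSB = 0.76 V / 2^16 ≈ 11.60 µV.
Position in LSBs: (-0.2316945 − (-0.38)) × 65536/0.76 = 12788.6174; rounding gives k = 12789.
Reconstructed level: -0.38 + 12789 × 0.76/65536 V = -0.23169006348 V.
e = -0.2316945 − (-0.23169006348) = −4.44 µV.

−4.44 µV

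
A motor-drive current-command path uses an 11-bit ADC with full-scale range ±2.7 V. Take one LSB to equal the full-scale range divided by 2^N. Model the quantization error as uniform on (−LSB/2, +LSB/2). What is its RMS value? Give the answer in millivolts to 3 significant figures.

0.761 mV

Range = 2.7 − (-2.7) = 5.4 V.
One LSB is 5.4 V / 2048 = 2.6367 mV.
V_rms = LSB/√12 = 2.6367 mV / √12 = 0.761 mV.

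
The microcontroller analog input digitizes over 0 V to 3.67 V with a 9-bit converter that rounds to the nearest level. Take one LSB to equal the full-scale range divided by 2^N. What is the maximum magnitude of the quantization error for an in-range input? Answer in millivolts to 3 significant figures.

Range is 3.67 V.
One LSB is 3.67 V / 512 = 7.1680 mV.
|e|_max = LSB/2 = 3.58 mV.

3.58 mV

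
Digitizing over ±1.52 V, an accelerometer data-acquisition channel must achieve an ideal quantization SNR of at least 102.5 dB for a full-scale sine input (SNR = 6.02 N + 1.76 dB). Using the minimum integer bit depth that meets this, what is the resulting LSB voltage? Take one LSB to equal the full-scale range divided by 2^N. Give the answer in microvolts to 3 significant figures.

23.2 µV

Full-scale range = 1.52 V − (-1.52 V) = 3.04 V.
Required N = ⌈(102.5 − 1.76)/6.02⌉ = ⌈16.734⌉ = 17.
One LSB is 3.04 V / 131072 = 23.2 µV.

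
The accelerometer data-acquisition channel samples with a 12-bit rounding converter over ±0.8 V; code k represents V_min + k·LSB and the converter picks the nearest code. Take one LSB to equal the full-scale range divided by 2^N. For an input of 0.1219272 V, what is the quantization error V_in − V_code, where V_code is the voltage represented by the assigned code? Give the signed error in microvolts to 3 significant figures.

+52.2 µV

The full-scale span is 0.8 − (-0.8) = 1.6 V. LSB = 1.6 V / 2^12 ≈ 390.6 µV.
Position in LSBs: (0.1219272 − (-0.8)) × 4096/1.6 = 2360.1336; rounding gives k = 2360.
V_code = -0.8 + (2360/4096) × 1.6 = 0.1218750000 V.
V_in − V_code = 0.1219272 − (0.1218750000) = +52.2 µV.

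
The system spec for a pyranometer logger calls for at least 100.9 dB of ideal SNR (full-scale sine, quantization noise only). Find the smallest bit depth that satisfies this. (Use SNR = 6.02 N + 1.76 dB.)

Solving 6.02 N ≥ 100.9 − 1.76: N ≥ 16.468. Round up → N = 17.

17 bits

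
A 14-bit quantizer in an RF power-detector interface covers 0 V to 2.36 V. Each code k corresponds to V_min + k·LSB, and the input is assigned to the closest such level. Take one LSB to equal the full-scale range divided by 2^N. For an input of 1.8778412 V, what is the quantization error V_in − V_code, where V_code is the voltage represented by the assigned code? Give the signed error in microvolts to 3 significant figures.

V_FS = 2.36 V. LSB = 2.36 V / 2^14 ≈ 144.0 µV.
Position in LSBs: (1.8778412 − (0)) × 16384/2.36 = 13036.6738; rounding gives k = 13037.
Reconstructed level: 0 + 13037 × 2.36/16384 V = 1.8778881836 V.
Error = V_in − V_code = 1.8778412 − (1.8778881836) = −47.0 µV.

−47.0 µV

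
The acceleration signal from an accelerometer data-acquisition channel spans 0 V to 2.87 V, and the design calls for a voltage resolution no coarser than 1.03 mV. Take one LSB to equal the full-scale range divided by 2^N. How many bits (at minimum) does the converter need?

12 bits

Range is 2.87 V.
2.87 V / 1.03 mV = 2786. Since 2^11 = 2048 and 2^12 = 4096, N = 12.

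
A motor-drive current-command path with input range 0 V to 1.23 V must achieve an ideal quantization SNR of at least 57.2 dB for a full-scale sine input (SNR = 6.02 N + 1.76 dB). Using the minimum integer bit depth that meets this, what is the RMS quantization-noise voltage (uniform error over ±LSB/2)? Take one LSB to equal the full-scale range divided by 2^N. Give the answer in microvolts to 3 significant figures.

Full-scale range = 1.23 V.
Required N = ⌈(57.2 − 1.76)/6.02⌉ = ⌈9.209⌉ = 10.
LSB = 1.23 V ÷ 2^10 = 1.23/1024 V = 1.2012 mV.
RMS noise = LSB/√12 = 347 µV.

347 µV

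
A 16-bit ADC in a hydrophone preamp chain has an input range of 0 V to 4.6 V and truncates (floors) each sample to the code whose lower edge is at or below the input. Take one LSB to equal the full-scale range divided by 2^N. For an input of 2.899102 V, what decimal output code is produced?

Range is 4.6 V. LSB = 4.6 V / 2^16 ≈ 70.19 µV.
V_in − V_min = 2.899102 − (0) = 2.899102 V.
Divide by LSB: 2.899102 × 65536/4.6 = 41303.3801.
Truncating gives code 41303.

41303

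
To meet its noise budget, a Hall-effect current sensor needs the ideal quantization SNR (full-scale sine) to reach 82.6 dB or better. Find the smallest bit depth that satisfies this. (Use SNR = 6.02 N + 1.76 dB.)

Required N = ⌈(82.6 − 1.76)/6.02⌉ = ⌈13.429⌉ = 14.

14 bits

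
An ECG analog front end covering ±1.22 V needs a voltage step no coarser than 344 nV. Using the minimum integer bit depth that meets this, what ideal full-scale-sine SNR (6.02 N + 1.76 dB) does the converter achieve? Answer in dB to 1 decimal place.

Range = 1.22 − (-1.22) = 2.44 V.
Need 2^N ≥ 2.44 V / 344 nV = 7.093e6 → N_min = 23.
Ideal SNR at N = 23: 6.02·23 + 1.76 = 140.2 dB.

140.2 dB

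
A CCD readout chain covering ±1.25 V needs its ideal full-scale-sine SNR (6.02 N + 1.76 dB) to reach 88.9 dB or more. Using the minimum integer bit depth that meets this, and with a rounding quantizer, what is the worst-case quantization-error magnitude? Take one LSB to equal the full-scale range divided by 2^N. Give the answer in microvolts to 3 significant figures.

38.1 µV

Range = 1.25 − (-1.25) = 2.5 V.
Solving 6.02 N ≥ 88.9 − 1.76: N ≥ 14.475. Round up → N = 15.
Step size = 2.5/32768 V = 76.294 µV.
Half an LSB is 38.1 µV.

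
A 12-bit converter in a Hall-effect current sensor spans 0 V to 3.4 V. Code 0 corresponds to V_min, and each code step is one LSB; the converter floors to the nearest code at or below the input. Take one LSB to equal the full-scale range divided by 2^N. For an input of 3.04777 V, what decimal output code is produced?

3671

V_FS = 3.4 V. LSB = 3.4 V / 2^12 ≈ 0.8301 mV.
code = ⌊(V_in − V_min)/LSB⌋ = ⌊(V_in − V_min) × 2^12 / range⌋
     = ⌊(3.04777 − (0)) × 4096 / 3.4⌋ = ⌊3.04777 × 4096/3.4⌋
     = ⌊3671.666⌋ = 3671.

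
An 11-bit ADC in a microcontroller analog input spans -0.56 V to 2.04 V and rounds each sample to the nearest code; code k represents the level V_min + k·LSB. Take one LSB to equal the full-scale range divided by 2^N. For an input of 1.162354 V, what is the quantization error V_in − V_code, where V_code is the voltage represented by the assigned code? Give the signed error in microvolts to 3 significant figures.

Span: 2.04 V − (-0.56 V) = 2.6 V. LSB = 2.6 V / 2^11 ≈ 1.270 mV.
Position in LSBs: (1.162354 − (-0.56)) × 2048/2.6 = 1356.6850; rounding gives k = 1357.
Reconstructed level: -0.56 + 1357 × 2.6/2048 V = 1.162753906 V.
e = 1.162354 − (1.162753906) = −400 µV.

−400 µV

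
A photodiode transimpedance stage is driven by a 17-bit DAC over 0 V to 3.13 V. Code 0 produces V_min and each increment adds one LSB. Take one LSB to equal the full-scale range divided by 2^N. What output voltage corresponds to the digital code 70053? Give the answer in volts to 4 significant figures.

1.673 V

V_FS = 3.13 V. LSB = 3.13 V / 2^17.
V_out = 0 + 70053 × (3.13/131072) V
      = 0 + 1.67287 = 1.67287 V.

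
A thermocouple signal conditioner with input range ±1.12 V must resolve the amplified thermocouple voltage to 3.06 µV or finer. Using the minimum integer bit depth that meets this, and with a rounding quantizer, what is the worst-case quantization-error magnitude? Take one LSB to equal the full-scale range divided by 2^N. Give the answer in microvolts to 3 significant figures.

1.07 µV

The full-scale span is 1.12 − (-1.12) = 2.24 V.
Required number of levels: 2.24/3.06 µV = 732030; smallest N with 2^N ≥ that is 20.
Step size = 2.24/1048576 V = 2.1362 µV.
Half an LSB is 1.07 µV.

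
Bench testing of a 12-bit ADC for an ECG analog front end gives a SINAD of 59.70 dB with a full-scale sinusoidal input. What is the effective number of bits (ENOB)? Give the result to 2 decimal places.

9.62 bits

ENOB = (59.70 − 1.76)/6.02 = 9.6246 bits.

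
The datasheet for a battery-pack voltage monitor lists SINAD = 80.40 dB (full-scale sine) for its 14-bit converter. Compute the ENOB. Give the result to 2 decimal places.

ENOB = (SINAD − 1.76) / 6.02 = (80.40 − 1.76) / 6.02 = 78.64 / 6.02 = 13.0631.

13.06 bits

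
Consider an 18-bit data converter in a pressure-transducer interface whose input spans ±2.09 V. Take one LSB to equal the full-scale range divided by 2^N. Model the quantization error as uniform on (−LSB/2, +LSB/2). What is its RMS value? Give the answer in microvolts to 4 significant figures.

Span: 2.09 V − (-2.09 V) = 4.18 V.
LSB = 4.18 V ÷ 2^18 = 4.18/262144 V = 15.9454 µV.
σ_q = LSB/√12 = 15.9454 µV/3.4641 = 4.603 µV.

4.603 µV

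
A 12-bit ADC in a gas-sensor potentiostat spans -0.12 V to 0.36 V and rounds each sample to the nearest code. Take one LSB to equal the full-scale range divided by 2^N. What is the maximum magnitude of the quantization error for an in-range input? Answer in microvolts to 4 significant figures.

Span: 0.36 V − (-0.12 V) = 0.48 V.
LSB = 0.48 V ÷ 2^12 = 0.48/4096 V = 117.188 µV.
|e|_max = LSB/2 = 58.59 µV.

58.59 µV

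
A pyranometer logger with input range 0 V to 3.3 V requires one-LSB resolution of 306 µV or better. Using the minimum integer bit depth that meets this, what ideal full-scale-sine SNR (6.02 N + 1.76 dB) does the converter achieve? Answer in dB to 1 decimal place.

86.0 dB

V_FS = 3.3 V.
Required number of levels: 3.3/306 µV = 10784; smallest N with 2^N ≥ that is 14.
Ideal SNR at N = 14: 6.02·14 + 1.76 = 86.0 dB.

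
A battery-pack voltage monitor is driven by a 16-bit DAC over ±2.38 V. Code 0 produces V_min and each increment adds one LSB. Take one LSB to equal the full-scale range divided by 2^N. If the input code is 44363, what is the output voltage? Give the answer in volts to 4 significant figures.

0.8422 V

The full-scale span is 2.38 − (-2.38) = 4.76 V. LSB = 4.76 V / 2^16.
Output = V_min + (44363/65536) × range = -2.38 + 0.676926 × 4.76 V
      = -2.38 + 3.22217 = 0.842166 V.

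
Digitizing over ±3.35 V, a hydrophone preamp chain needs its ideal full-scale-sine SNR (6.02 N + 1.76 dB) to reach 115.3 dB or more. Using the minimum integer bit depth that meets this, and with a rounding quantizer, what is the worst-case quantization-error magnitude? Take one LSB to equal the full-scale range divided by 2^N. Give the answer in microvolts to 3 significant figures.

The full-scale span is 3.35 − (-3.35) = 6.7 V.
6.02 N + 1.76 ≥ 115.3 gives N ≥ 18.860, so the minimum integer is 19.
LSB = 6.7 V ÷ 2^19 = 6.7/524288 V = 12.779 µV.
Half an LSB is 6.39 µV.

6.39 µV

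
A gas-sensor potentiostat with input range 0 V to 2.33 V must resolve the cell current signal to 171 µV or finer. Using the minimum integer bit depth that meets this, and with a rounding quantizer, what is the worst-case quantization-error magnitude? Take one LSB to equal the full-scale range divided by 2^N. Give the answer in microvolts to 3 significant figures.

71.1 µV

V_FS = 2.33 V.
Levels needed ≥ 2.33/171 µV = 13630. 2^14 = 16384 suffices, so N_min = 14.
LSB = 2.33 V ÷ 2^14 = 2.33/16384 V = 142.21 µV.
Half an LSB is 71.1 µV.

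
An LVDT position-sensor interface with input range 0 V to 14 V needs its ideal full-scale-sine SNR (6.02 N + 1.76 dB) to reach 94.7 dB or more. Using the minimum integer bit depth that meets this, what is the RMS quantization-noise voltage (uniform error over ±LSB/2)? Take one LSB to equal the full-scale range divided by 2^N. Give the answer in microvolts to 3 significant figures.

Span = 14 V.
Required N = ⌈(94.7 − 1.76)/6.02⌉ = ⌈15.439⌉ = 16.
One LSB is 14 V / 65536 = 213.62 µV.
σ_q = LSB/√12 = 213.62 µV/3.4641 = 61.7 µV.

61.7 µV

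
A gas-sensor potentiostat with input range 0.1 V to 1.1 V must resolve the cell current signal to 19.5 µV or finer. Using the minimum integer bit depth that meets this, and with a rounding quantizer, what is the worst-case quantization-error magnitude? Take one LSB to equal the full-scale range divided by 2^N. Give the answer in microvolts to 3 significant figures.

7.63 µV

Full-scale range = 1.1 V − (0.1 V) = 1 V.
Required number of levels: 1/19.5 µV = 51282; smallest N with 2^N ≥ that is 16.
LSB = 1 V / 2^16 = 15.259 µV.
Max error for round-to-nearest is LSB/2 = 7.63 µV.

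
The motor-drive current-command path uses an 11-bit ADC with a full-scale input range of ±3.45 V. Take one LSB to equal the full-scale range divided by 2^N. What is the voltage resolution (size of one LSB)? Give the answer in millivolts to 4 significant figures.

Span: 3.45 V − (-3.45 V) = 6.9 V.
2^11 = 2048 levels.
One LSB is 6.9 V / 2048 = 3.369 mV.

3.369 mV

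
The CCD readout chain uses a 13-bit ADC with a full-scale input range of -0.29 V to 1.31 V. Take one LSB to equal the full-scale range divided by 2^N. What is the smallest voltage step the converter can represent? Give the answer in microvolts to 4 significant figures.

Full-scale range = 1.31 V − (-0.29 V) = 1.6 V.
There are 2^13 = 8192 steps.
LSB = 1.6 V ÷ 2^13 = 1.6/8192 V = 195.3 µV.

195.3 µV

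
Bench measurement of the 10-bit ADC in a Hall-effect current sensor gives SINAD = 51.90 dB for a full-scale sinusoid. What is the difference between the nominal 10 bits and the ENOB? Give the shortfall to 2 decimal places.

N_eff = (51.90 − 1.76)/6.02 = 8.3289 bits.
10 − 8.3289 = 1.67 bits below nominal.

1.67 bits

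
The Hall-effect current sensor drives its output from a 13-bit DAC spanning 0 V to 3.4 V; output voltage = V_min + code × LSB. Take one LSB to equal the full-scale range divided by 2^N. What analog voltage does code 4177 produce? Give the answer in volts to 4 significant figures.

Range is 3.4 V. LSB = 3.4 V / 2^13.
V_out = V_min + code × LSB = 0 V + 4177 × 3.4 V / 8192
      = 0 V + 1.73362 V = 1.73362 V.

1.734 V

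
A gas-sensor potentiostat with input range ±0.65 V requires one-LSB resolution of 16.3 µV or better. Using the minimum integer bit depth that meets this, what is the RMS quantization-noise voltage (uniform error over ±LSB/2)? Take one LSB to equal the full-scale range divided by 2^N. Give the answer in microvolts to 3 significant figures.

2.86 µV

Span: 0.65 V − (-0.65 V) = 1.3 V.
Levels needed ≥ 1.3/16.3 µV = 79750. 2^17 = 131072 suffices, so N_min = 17.
Step size = 1.3/131072 V = 9.9182 µV.
σ_q = LSB/√12 = 9.9182 µV/3.4641 = 2.86 µV.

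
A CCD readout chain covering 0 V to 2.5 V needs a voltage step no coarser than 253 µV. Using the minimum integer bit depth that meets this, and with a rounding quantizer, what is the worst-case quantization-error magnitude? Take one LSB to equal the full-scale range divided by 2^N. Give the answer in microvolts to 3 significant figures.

76.3 µV

Full-scale range = 2.5 V.
Need 2^N ≥ 2.5 V / 253 µV = 9881 → N_min = 14.
LSB = 2.5 V ÷ 2^14 = 2.5/16384 V = 152.59 µV.
Half an LSB is 76.3 µV.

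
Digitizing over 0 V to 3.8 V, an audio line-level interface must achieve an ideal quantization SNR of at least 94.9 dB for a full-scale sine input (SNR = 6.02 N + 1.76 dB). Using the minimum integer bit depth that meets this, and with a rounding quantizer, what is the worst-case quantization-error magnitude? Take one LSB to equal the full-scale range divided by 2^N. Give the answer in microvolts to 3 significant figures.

V_FS = 3.8 V.
Required N = ⌈(94.9 − 1.76)/6.02⌉ = ⌈15.472⌉ = 16.
LSB = 3.8 V / 2^16 = 57.983 µV.
Half an LSB is 29.0 µV.

29.0 µV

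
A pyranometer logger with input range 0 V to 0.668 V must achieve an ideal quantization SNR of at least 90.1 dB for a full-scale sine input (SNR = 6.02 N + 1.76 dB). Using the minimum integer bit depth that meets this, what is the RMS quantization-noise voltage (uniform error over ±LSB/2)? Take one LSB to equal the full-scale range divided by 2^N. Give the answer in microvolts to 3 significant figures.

5.88 µV

Span = 0.668 V.
Required N = ⌈(90.1 − 1.76)/6.02⌉ = ⌈14.674⌉ = 15.
LSB = 0.668 V / 2^15 = 20.386 µV.
σ_q = LSB/√12 = 20.386 µV/3.4641 = 5.88 µV.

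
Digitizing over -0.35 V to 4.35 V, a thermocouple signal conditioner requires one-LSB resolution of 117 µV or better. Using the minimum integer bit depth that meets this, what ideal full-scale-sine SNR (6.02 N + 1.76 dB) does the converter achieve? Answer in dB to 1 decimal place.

98.1 dB

Full-scale range = 4.35 V − (-0.35 V) = 4.7 V.
Required number of levels: 4.7/117 µV = 40171; smallest N with 2^N ≥ that is 16.
6.02(16) + 1.76 = 98.08 dB.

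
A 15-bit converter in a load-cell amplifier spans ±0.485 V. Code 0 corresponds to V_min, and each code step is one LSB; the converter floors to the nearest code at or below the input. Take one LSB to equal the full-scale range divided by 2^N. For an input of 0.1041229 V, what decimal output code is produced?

The full-scale span is 0.485 − (-0.485) = 0.97 V. LSB = 0.97 V / 2^15 ≈ 29.60 µV.
code = ⌊(V_in − V_min)/LSB⌋ = ⌊(V_in − V_min) × 2^15 / range⌋
     = ⌊(0.1041229 − (-0.485)) × 32768 / 0.97⌋ = ⌊0.5891229 × 32768/0.97⌋
     = ⌊19901.422⌋ = 19901.

19901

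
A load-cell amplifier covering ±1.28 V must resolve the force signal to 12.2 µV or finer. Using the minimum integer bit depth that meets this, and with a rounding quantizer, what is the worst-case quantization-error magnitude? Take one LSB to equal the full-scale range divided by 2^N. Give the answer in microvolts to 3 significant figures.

The full-scale span is 1.28 − (-1.28) = 2.56 V.
2.56 V / 12.2 µV = 209800. Since 2^17 = 131072 and 2^18 = 262144, N = 18.
LSB = 2.56 V ÷ 2^18 = 2.56/262144 V = 9.7656 µV.
Half an LSB is 4.88 µV.

4.88 µV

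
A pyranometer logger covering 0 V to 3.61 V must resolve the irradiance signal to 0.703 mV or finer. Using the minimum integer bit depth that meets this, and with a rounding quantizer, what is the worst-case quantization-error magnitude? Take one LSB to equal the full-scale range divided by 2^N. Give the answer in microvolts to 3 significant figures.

220 µV

Full-scale range = 3.61 V.
Need 2^N ≥ 3.61 V / 0.703 mV = 5135 → N_min = 13.
One LSB is 3.61 V / 8192 = 440.67 µV.
Half an LSB is 220 µV.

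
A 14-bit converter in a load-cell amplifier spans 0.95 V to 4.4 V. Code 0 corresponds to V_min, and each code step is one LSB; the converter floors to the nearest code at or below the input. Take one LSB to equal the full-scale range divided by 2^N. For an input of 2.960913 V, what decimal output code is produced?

9549

Full-scale range = 4.4 V − (0.95 V) = 3.45 V. LSB = 3.45 V / 2^14 ≈ 210.6 µV.
code = ⌊(V_in − V_min)/LSB⌋ = ⌊(V_in − V_min) × 2^14 / range⌋
     = ⌊(2.960913 − (0.95)) × 16384 / 3.45⌋ = ⌊2.010913 × 16384/3.45⌋
     = ⌊9549.797⌋ = 9549.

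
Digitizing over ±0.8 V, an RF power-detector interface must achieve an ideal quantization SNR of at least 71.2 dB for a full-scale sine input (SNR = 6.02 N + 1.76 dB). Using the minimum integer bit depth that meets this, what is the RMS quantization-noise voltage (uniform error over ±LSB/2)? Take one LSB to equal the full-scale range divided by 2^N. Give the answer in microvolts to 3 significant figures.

The full-scale span is 0.8 − (-0.8) = 1.6 V.
Required N = ⌈(71.2 − 1.76)/6.02⌉ = ⌈11.535⌉ = 12.
Step size = 1.6/4096 V = 390.63 µV.
σ_q = LSB/√12 = 390.63 µV/3.4641 = 113 µV.

113 µV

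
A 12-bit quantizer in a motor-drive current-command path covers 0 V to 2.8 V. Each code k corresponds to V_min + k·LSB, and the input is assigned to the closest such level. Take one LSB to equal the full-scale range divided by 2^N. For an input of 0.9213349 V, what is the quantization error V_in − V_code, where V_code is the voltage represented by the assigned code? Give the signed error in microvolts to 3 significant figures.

−149 µV

Span = 2.8 V. LSB = 2.8 V / 2^12 ≈ 0.6836 mV.
Position in LSBs: (0.9213349 − (0)) × 4096/2.8 = 1347.7813; rounding gives k = 1348.
V_code = V_min + k × range/2^12 = 0 + 1348 × 2.8/4096 = 0.9214843750 V.
e = 0.9213349 − (0.9214843750) = −149 µV.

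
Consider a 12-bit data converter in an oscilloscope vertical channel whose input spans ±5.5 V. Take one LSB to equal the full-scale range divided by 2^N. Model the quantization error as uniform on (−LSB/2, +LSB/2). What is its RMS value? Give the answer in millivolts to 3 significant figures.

0.775 mV

Range = 5.5 − (-5.5) = 11 V.
One LSB is 11 V / 4096 = 2.6855 mV.
RMS of a uniform error over width LSB is LSB/√12 = 0.775 mV.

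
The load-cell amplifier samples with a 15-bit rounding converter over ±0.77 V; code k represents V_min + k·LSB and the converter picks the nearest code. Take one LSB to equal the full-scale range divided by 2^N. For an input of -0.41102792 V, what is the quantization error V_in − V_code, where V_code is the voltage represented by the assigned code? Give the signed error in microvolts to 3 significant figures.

Span: 0.77 V − (-0.77 V) = 1.54 V. LSB = 1.54 V / 2^15 ≈ 47.00 µV.
(V_in − V_min)/LSB = (-0.41102792 − (-0.77)) × 32768/1.54 = 7638.1799 → nearest code k = 7638.
V_code = V_min + k × range/2^15 = -0.77 + 7638 × 1.54/32768 = -0.41103637695 V.
Error = V_in − V_code = -0.41102792 − (-0.41103637695) = +8.46 µV.

+8.46 µV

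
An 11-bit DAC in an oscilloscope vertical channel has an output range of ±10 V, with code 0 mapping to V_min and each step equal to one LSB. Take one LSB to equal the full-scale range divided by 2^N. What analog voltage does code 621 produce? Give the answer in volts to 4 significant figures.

Full-scale range = 10 V − (-10 V) = 20 V. LSB = 20 V / 2^11.
Output = V_min + (621/2048) × range = -10 + 0.303223 × 20 V
      = -10 + 6.06445 = -3.93555 V.

-3.936 V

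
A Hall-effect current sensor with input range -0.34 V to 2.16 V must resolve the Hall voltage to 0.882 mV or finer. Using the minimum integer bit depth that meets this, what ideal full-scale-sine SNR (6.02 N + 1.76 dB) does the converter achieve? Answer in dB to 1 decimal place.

The full-scale span is 2.16 − (-0.34) = 2.5 V.
Required number of levels: 2.5/0.882 mV = 2834.5; smallest N with 2^N ≥ that is 12.
SNR = 6.02 × 12 + 1.76 = 74.00 dB.

74.0 dB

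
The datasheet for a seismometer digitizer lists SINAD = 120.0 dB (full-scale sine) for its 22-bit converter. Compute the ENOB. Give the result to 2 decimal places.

19.64 bits

ENOB = (120.0 − 1.76)/6.02 = 19.6412 bits.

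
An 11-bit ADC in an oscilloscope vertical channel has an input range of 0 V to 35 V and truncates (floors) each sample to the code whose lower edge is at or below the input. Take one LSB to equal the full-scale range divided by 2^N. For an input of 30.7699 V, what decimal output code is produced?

1800

Span = 35 V. LSB = 35 V / 2^11 ≈ 17.09 mV.
V_in − V_min = 30.7699 − (0) = 30.7699 V.
Divide by LSB: 30.7699 × 2048/35 = 1800.4787.
Truncating gives code 1800.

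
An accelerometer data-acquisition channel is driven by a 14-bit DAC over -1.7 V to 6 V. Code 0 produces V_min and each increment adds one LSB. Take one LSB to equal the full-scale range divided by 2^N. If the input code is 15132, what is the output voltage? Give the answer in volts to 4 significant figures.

Span: 6 V − (-1.7 V) = 7.7 V. LSB = 7.7 V / 2^14.
V_out = V_min + code × LSB = -1.7 V + 15132 × 7.7 V / 16384
      = -1.7 V + 7.11160 V = 5.41160 V.

5.412 V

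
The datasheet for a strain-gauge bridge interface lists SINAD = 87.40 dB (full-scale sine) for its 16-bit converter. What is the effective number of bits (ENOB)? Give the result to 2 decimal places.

Inverting SNR = 6.02 N + 1.76: N_eff = (87.40 − 1.76)/6.02 = 14.2259.

14.23 bits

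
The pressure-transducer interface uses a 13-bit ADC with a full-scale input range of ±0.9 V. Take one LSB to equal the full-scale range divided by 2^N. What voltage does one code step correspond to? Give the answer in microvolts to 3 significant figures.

Full-scale range = 0.9 V − (-0.9 V) = 1.8 V.
2^13 = 8192 levels.
LSB = 1.8 V / 2^13 = 220 µV.

220 µV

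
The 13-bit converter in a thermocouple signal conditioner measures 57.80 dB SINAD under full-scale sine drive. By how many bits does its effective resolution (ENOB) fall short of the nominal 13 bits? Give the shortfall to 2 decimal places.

3.69 bits

N_eff = (57.80 − 1.76)/6.02 = 9.3090 bits.
Lost resolution: 13 − 9.3090 = 3.6910 bits.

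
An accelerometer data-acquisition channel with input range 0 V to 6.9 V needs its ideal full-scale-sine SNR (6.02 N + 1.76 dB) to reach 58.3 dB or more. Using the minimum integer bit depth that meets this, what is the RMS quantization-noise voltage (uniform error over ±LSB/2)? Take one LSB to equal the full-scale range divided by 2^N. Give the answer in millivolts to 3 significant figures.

1.95 mV

V_FS = 6.9 V.
6.02 N + 1.76 ≥ 58.3 gives N ≥ 9.392, so the minimum integer is 10.
LSB = 6.9 V ÷ 2^10 = 6.9/1024 V = 6.7383 mV.
σ_q = LSB/√12 = 6.7383 mV/3.4641 = 1.95 mV.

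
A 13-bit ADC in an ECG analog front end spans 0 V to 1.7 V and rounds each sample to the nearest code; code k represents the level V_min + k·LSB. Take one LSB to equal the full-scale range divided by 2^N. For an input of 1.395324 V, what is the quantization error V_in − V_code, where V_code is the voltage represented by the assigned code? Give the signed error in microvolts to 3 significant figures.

−37.3 µV

Span = 1.7 V. LSB = 1.7 V / 2^13 ≈ 207.5 µV.
(V_in − V_min)/LSB = (1.395324 − (0)) × 8192/1.7 = 6723.8201 → nearest code k = 6724.
Reconstructed level: 0 + 6724 × 1.7/8192 V = 1.395361328 V.
V_in − V_code = 1.395324 − (1.395361328) = −37.3 µV.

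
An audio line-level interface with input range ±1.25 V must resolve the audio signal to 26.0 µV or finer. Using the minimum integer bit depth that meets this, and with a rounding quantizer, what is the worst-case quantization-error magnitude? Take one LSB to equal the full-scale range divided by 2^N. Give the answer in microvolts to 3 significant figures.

9.54 µV

Range = 1.25 − (-1.25) = 2.5 V.
Levels needed ≥ 2.5/26.0 µV = 96150. 2^17 = 131072 suffices, so N_min = 17.
Step size = 2.5/131072 V = 19.073 µV.
Max error for round-to-nearest is LSB/2 = 9.54 µV.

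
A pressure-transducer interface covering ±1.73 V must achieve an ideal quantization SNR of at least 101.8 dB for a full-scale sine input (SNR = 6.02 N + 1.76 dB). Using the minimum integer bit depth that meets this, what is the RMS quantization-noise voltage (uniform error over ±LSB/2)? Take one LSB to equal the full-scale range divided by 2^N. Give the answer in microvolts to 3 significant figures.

7.62 µV

The full-scale span is 1.73 − (-1.73) = 3.46 V.
N ≥ (101.8 − 1.76)/6.02 = 16.618 → N_min = 17.
Step size = 3.46/131072 V = 26.398 µV.
V_rms = LSB/√12 = 7.62 µV.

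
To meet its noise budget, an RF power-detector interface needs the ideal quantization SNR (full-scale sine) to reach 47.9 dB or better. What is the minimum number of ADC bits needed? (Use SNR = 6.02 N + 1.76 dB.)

8 bits

Required N = ⌈(47.9 − 1.76)/6.02⌉ = ⌈7.664⌉ = 8.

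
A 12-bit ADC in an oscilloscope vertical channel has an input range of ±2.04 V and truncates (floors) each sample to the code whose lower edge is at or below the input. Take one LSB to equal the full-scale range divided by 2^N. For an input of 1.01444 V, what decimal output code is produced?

3066

Span: 2.04 V − (-2.04 V) = 4.08 V. LSB = 4.08 V / 2^12 ≈ 0.9961 mV.
V_in − V_min = 1.01444 − (-2.04) = 3.05444 V.
Divide by LSB: 3.05444 × 4096/4.08 = 3066.4182.
Truncating gives code 3066.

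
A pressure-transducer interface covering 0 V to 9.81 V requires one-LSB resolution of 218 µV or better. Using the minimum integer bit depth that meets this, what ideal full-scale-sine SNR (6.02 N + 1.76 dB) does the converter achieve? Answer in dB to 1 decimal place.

98.1 dB

Span = 9.81 V.
Required number of levels: 9.81/218 µV = 45000; smallest N with 2^N ≥ that is 16.
Ideal SNR at N = 16: 6.02·16 + 1.76 = 98.1 dB.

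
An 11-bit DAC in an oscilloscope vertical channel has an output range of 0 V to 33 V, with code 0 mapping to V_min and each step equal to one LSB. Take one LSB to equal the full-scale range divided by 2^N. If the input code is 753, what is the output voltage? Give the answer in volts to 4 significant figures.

12.13 V

Full-scale range = 33 V. LSB = 33 V / 2^11.
V_out = 0 + 753 × (33/2048) V
      = 0 + 12.1333 = 12.1333 V.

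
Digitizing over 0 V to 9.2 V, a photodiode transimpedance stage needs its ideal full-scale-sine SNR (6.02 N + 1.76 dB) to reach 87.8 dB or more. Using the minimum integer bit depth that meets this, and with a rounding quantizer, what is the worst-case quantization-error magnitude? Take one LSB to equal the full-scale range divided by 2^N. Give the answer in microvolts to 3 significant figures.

140 µV

V_FS = 9.2 V.
Solving 6.02 N ≥ 87.8 − 1.76: N ≥ 14.292. Round up → N = 15.
One LSB is 9.2 V / 32768 = 280.76 µV.
|e|_max = LSB/2 = 140 µV.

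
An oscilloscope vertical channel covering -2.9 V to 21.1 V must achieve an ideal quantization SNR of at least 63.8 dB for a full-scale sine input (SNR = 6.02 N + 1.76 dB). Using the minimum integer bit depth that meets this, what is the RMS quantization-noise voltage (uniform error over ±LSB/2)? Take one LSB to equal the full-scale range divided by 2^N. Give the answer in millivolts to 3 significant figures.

The full-scale span is 21.1 − (-2.9) = 24 V.
N ≥ (63.8 − 1.76)/6.02 = 10.306 → N_min = 11.
One LSB is 24 V / 2048 = 11.719 mV.
σ_q = LSB/√12 = 11.719 mV/3.4641 = 3.38 mV.

3.38 mV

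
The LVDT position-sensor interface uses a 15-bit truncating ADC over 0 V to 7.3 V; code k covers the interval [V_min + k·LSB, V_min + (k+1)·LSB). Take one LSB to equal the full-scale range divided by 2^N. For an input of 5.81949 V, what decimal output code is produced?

26122

Span = 7.3 V. LSB = 7.3 V / 2^15 ≈ 222.8 µV.
V_in − V_min = 5.81949 − (0) = 5.81949 V.
Divide by LSB: 5.81949 × 32768/7.3 = 26122.3354.
Truncating gives code 26122.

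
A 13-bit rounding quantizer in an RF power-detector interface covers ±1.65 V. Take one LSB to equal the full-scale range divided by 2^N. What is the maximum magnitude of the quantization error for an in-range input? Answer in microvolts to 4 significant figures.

Range = 1.65 − (-1.65) = 3.3 V.
Step size = 3.3/8192 V = 402.832 µV.
|e|_max = LSB/2 = 201.4 µV.

201.4 µV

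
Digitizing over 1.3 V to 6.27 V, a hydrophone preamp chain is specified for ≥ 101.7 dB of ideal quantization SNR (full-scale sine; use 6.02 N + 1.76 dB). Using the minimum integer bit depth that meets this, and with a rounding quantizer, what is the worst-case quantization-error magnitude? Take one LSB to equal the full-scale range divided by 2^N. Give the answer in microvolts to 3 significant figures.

The full-scale span is 6.27 − (1.3) = 4.97 V.
Solving 6.02 N ≥ 101.7 − 1.76: N ≥ 16.601. Round up → N = 17.
LSB = 4.97 V ÷ 2^17 = 4.97/131072 V = 37.918 µV.
Max error for round-to-nearest is LSB/2 = 19.0 µV.

19.0 µV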